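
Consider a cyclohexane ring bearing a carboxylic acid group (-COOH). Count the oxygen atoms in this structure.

Atom tally by fragment:
  cyclohexane ring core → C:6 H:12
  (− 1 ring H displaced by substituents)
  + COOH → C:1 H:1 O:2
Element totals:
  C: 7
  H: 12
  O: 2

2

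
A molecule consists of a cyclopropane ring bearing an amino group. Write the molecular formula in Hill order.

Atom tally by fragment:
  cyclopropane ring core → C:3 H:6
  (− 1 ring H displaced by substituents)
  + NH2 → N:1 H:2
Element totals:
  C: 3
  H: 7
  N: 1

C3H7N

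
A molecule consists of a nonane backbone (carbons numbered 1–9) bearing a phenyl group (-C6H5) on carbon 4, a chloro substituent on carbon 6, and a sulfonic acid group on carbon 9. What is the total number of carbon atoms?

Atom tally by fragment:
  CH3 → C:1 H:3
  CH2 → C:1 H:2
  CH2 → C:1 H:2
  CH(C6H5) → C:7 H:6
  CH2 → C:1 H:2
  CH(Cl) → C:1 H:1 Cl:1
  CH2 → C:1 H:2
  CH2 → C:1 H:2
  CH2SO3H → C:1 H:3 S:1 O:3
Element totals:
  C: 15
  H: 23
  Cl: 1
  O: 3
  S: 1

15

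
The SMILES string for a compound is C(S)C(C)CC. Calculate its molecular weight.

104.21 g/mol

Atom tally by fragment:
  HSCH2 → C:1 H:3 S:1
  CH(CH3) → C:2 H:4
  CH2 → C:1 H:2
  CH3 → C:1 H:3
Element totals:
  C: 5
  H: 12
  S: 1
Molecular formula: C5H12S.
  M = 5(12.011) + 12(1.008) + 32.06
    = 60.055 + 12.096 + 32.060 = 104.211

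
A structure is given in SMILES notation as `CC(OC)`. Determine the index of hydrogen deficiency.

Atom tally by fragment:
  CH3 → C:1 H:3
  CH2OCH3 → C:2 H:5 O:1
Element totals:
  C: 3
  H: 8
  O: 1
Molecular formula: C3H8O.
DoU = (2C + 2 + N − H − X) / 2 = (2·3 + 2 + 0 − 8 − 0) / 2 = 0.

0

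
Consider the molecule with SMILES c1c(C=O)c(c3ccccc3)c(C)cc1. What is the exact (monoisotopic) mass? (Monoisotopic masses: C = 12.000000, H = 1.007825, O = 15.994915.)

Atom tally by fragment:
  benzene ring core → C:6 H:6
  (− 3 ring H displaced by substituents)
  + CHO → C:1 H:1 O:1
  + C6H5 → C:6 H:5
  + CH3 → C:1 H:3
Element totals:
  C: 14
  H: 12
  O: 1
Molecular formula: C14H12O.
  M = 14(12.0) + 12(1.007825) + 15.994915
    = 168.000000 + 12.093900 + 15.994915 = 196.088815

196.0888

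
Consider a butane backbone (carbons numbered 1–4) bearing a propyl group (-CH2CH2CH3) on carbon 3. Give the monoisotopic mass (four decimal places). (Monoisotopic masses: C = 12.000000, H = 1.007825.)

100.1252

Atom tally by fragment:
  CH3 → C:1 H:3
  CH2 → C:1 H:2
  CH(CH2CH2CH3) → C:4 H:8
  CH3 → C:1 H:3
Element totals:
  C: 7
  H: 16
Molecular formula: C7H16.
  M = 7(12.0) + 16(1.007825)
    = 84.000000 + 16.125200 = 100.125200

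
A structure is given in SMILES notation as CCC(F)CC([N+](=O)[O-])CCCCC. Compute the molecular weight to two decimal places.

Atom tally by fragment:
  CH3 → C:1 H:3
  CH2 → C:1 H:2
  CH(F) → C:1 H:1 F:1
  CH2 → C:1 H:2
  CH(NO2) → C:1 H:1 N:1 O:2
  CH2 → C:1 H:2
  CH2 → C:1 H:2
  CH2 → C:1 H:2
  CH2 → C:1 H:2
  CH3 → C:1 H:3
Element totals:
  C: 10
  H: 20
  F: 1
  N: 1
  O: 2
Molecular formula: C10H20FNO2.
  M = 10(12.011) + 20(1.008) + 18.998 + 14.007 + 2(15.999)
    = 120.110 + 20.160 + 18.998 + 14.007 + 31.998 = 205.273

205.27 g/mol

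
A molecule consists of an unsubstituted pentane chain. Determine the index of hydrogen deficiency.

0

Atom tally by fragment:
  CH3 → C:1 H:3
  CH2 → C:1 H:2
  CH2 → C:1 H:2
  CH2 → C:1 H:2
  CH3 → C:1 H:3
Element totals:
  C: 5
  H: 12
Molecular formula: C5H12.
DoU = (2C + 2 + N − H − X) / 2 = (2·5 + 2 + 0 − 12 − 0) / 2 = 0.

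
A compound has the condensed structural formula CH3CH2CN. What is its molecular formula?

Atom tally by fragment:
  CH3 → C:1 H:3
  CH2CN → C:2 H:2 N:1
Element totals:
  C: 3
  H: 5
  N: 1

C3H5N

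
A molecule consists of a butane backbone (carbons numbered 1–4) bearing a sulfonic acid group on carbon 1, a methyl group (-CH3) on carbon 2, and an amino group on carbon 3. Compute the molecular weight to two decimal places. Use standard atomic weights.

167.22 g/mol

Atom tally by fragment:
  HO3SCH2 → C:1 H:3 S:1 O:3
  CH(CH3) → C:2 H:4
  CH(NH2) → C:1 H:3 N:1
  CH3 → C:1 H:3
Element totals:
  C: 5
  H: 13
  N: 1
  O: 3
  S: 1
Molecular formula: C5H13NO3S.
  M = 5(12.011) + 13(1.008) + 14.007 + 3(15.999) + 32.06
    = 60.055 + 13.104 + 14.007 + 47.997 + 32.060 = 167.223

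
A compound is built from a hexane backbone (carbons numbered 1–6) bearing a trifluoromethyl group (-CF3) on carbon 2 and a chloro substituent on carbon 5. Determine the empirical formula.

Atom tally by fragment:
  CH3 → C:1 H:3
  CH(CF3) → C:2 H:1 F:3
  CH2 → C:1 H:2
  CH2 → C:1 H:2
  CH(Cl) → C:1 H:1 Cl:1
  CH3 → C:1 H:3
Element totals:
  C: 7
  H: 12
  Cl: 1
  F: 3
Molecular formula: C7H12ClF3.
gcd of subscripts (7, 1, 3, 12) = 1, so the empirical formula equals the molecular formula.

C7H12ClF3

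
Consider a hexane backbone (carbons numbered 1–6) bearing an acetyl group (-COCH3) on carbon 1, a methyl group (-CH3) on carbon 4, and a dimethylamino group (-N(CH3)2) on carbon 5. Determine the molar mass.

185.31 g/mol

Atom tally by fragment:
  CH3COCH2 → C:3 H:5 O:1
  CH2 → C:1 H:2
  CH2 → C:1 H:2
  CH(CH3) → C:2 H:4
  CH(N(CH3)2) → C:3 H:7 N:1
  CH3 → C:1 H:3
Element totals:
  C: 11
  H: 23
  N: 1
  O: 1
Molecular formula: C11H23NO.
  M = 11(12.011) + 23(1.008) + 14.007 + 15.999
    = 132.121 + 23.184 + 14.007 + 15.999 = 185.311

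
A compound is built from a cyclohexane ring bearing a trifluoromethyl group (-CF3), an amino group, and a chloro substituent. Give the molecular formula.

C7H11ClF3N

Atom tally by fragment:
  cyclohexane ring core → C:6 H:12
  (− 3 ring H displaced by substituents)
  + CF3 → C:1 F:3
  + NH2 → N:1 H:2
  + Cl → Cl:1
Element totals:
  C: 7
  H: 11
  Cl: 1
  F: 3
  N: 1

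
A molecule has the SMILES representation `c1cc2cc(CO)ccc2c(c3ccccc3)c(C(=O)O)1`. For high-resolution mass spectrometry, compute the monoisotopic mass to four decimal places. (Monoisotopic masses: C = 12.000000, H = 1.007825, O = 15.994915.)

Atom tally by fragment:
  naphthalene ring system core → C:10 H:8
  (− 3 ring H displaced by substituents)
  + CH2OH → C:1 H:3 O:1
  + C6H5 → C:6 H:5
  + COOH → C:1 H:1 O:2
Element totals:
  C: 18
  H: 14
  O: 3
Molecular formula: C18H14O3.
  M = 18(12.0) + 14(1.007825) + 3(15.994915)
    = 216.000000 + 14.109550 + 47.984745 = 278.094295

278.0943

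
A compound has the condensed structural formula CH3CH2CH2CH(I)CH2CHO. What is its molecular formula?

Element totals:
  C: 6
  H: 11
  I: 1
  O: 1

C6H11IO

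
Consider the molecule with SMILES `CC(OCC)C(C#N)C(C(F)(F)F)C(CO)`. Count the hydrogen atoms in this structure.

16

Atom tally by fragment:
  CH3 → C:1 H:3
  CH(OC2H5) → C:3 H:6 O:1
  CH(CN) → C:2 H:1 N:1
  CH(CF3) → C:2 H:1 F:3
  CH2CH2OH → C:2 H:5 O:1
Element totals:
  C: 10
  H: 16
  F: 3
  N: 1
  O: 2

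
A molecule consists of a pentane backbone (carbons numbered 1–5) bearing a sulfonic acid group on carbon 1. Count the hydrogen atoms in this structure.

Atom tally by fragment:
  HO3SCH2 → C:1 H:3 S:1 O:3
  CH2 → C:1 H:2
  CH2 → C:1 H:2
  CH2 → C:1 H:2
  CH3 → C:1 H:3
Element totals:
  C: 5
  H: 12
  O: 3
  S: 1

12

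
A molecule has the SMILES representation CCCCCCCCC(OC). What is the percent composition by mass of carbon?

75.88%

Atom tally by fragment:
  CH3 → C:1 H:3
  CH2 → C:1 H:2
  CH2 → C:1 H:2
  CH2 → C:1 H:2
  CH2 → C:1 H:2
  CH2 → C:1 H:2
  CH2 → C:1 H:2
  CH2 → C:1 H:2
  CH2OCH3 → C:2 H:5 O:1
Element totals:
  C: 10
  H: 22
  O: 1
Molecular formula: C10H22O.
Molar mass = 158.285 g/mol.
Mass from C: 10 × 12.011 = 120.110 g/mol.
%C = 120.110 / 158.285 × 100 = 75.88%.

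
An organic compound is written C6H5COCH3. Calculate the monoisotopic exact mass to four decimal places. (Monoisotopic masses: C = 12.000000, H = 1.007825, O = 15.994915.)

Atom tally by fragment:
  benzene ring core → C:6 H:6
  (− 1 ring H displaced by substituents)
  + COCH3 → C:2 H:3 O:1
Element totals:
  C: 8
  H: 8
  O: 1
Molecular formula: C8H8O.
  M = 8(12.0) + 8(1.007825) + 15.994915
    = 96.000000 + 8.062600 + 15.994915 = 120.057515

120.0575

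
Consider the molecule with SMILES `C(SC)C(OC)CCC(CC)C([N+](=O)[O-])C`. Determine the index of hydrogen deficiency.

Atom tally by fragment:
  CH3SCH2 → C:2 H:5 S:1
  CH(OCH3) → C:2 H:4 O:1
  CH2 → C:1 H:2
  CH2 → C:1 H:2
  CH(C2H5) → C:3 H:6
  CH(NO2) → C:1 H:1 N:1 O:2
  CH3 → C:1 H:3
Element totals:
  C: 11
  H: 23
  N: 1
  O: 3
  S: 1
Molecular formula: C11H23NO3S.
DoU = (2C + 2 + N − H − X) / 2 = (2·11 + 2 + 1 − 23 − 0) / 2 = 1.

1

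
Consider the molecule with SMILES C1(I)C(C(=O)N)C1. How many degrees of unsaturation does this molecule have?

Atom tally by fragment:
  cyclopropane ring core → C:3 H:6
  (− 2 ring H displaced by substituents)
  + I → I:1
  + CONH2 → C:1 H:2 O:1 N:1
Element totals:
  C: 4
  H: 6
  I: 1
  N: 1
  O: 1
Molecular formula: C4H6INO.
DoU = (2C + 2 + N − H − X) / 2 = (2·4 + 2 + 1 − 6 − 1) / 2 = 2.

2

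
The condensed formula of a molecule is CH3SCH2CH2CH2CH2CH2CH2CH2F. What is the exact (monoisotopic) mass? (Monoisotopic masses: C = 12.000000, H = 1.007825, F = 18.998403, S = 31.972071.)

Atom tally by fragment:
  CH3SCH2 → C:2 H:5 S:1
  CH2 → C:1 H:2
  CH2 → C:1 H:2
  CH2 → C:1 H:2
  CH2 → C:1 H:2
  CH2 → C:1 H:2
  CH2F → C:1 H:2 F:1
Element totals:
  C: 8
  H: 17
  F: 1
  S: 1
Molecular formula: C8H17FS.
  M = 8(12.0) + 17(1.007825) + 18.998403 + 31.972071
    = 96.000000 + 17.133025 + 18.998403 + 31.972071 = 164.103499

164.1035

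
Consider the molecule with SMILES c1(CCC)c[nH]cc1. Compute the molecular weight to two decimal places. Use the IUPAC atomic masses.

109.17 g/mol

Atom tally by fragment:
  pyrrole ring core → C:4 H:5 N:1
  (− 1 ring H displaced by substituents)
  + CH2CH2CH3 → C:3 H:7
Element totals:
  C: 7
  H: 11
  N: 1
Molecular formula: C7H11N.
  M = 7(12.011) + 11(1.008) + 14.007
    = 84.077 + 11.088 + 14.007 = 109.172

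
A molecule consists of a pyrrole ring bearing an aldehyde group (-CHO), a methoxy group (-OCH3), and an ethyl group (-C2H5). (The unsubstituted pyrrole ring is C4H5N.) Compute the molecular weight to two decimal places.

153.18 g/mol

Atom tally by fragment:
  pyrrole ring core → C:4 H:5 N:1
  (− 3 ring H displaced by substituents)
  + CHO → C:1 H:1 O:1
  + OCH3 → C:1 H:3 O:1
  + C2H5 → C:2 H:5
Element totals:
  C: 8
  H: 11
  N: 1
  O: 2
Molecular formula: C8H11NO2.
  M = 8(12.011) + 11(1.008) + 14.007 + 2(15.999)
    = 96.088 + 11.088 + 14.007 + 31.998 = 153.181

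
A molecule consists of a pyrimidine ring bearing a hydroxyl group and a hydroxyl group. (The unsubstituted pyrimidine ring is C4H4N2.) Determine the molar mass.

Atom tally by fragment:
  pyrimidine ring core → C:4 H:4 N:2
  (− 2 ring H displaced by substituents)
  + OH → O:1 H:1
  + OH → O:1 H:1
Element totals:
  C: 4
  H: 4
  N: 2
  O: 2
Molecular formula: C4H4N2O2.
  M = 4(12.011) + 4(1.008) + 2(14.007) + 2(15.999)
    = 48.044 + 4.032 + 28.014 + 31.998 = 112.088

112.09 g/mol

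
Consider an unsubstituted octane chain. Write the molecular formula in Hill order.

C8H18

Atom tally by fragment:
  CH3 → C:1 H:3
  CH2 → C:1 H:2
  CH2 → C:1 H:2
  CH2 → C:1 H:2
  CH2 → C:1 H:2
  CH2 → C:1 H:2
  CH2 → C:1 H:2
  CH3 → C:1 H:3
Element totals:
  C: 8
  H: 18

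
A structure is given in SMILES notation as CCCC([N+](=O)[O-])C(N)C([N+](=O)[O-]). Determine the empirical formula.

C6H13N3O4

Atom tally by fragment:
  CH3 → C:1 H:3
  CH2 → C:1 H:2
  CH2 → C:1 H:2
  CH(NO2) → C:1 H:1 N:1 O:2
  CH(NH2) → C:1 H:3 N:1
  CH2NO2 → C:1 H:2 N:1 O:2
Element totals:
  C: 6
  H: 13
  N: 3
  O: 4
Molecular formula: C6H13N3O4.
gcd of subscripts (6, 13, 3, 4) = 1, so the empirical formula equals the molecular formula.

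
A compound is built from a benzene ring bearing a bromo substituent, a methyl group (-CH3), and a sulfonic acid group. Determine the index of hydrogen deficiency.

4

Atom tally by fragment:
  benzene ring core → C:6 H:6
  (− 3 ring H displaced by substituents)
  + Br → Br:1
  + CH3 → C:1 H:3
  + SO3H → S:1 O:3 H:1
Element totals:
  C: 7
  H: 7
  Br: 1
  O: 3
  S: 1
Molecular formula: C7H7BrO3S.
DoU = (2C + 2 + N − H − X) / 2 = (2·7 + 2 + 0 − 7 − 1) / 2 = 4.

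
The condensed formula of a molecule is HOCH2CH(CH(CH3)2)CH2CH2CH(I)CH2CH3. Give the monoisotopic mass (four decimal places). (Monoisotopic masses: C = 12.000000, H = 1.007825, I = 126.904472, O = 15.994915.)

Atom tally by fragment:
  HOCH2 → C:1 H:3 O:1
  CH(CH(CH3)2) → C:4 H:8
  CH2 → C:1 H:2
  CH2 → C:1 H:2
  CH(I) → C:1 H:1 I:1
  CH2 → C:1 H:2
  CH3 → C:1 H:3
Element totals:
  C: 10
  H: 21
  I: 1
  O: 1
Molecular formula: C10H21IO.
  M = 10(12.0) + 21(1.007825) + 126.904472 + 15.994915
    = 120.000000 + 21.164325 + 126.904472 + 15.994915 = 284.063712

284.0637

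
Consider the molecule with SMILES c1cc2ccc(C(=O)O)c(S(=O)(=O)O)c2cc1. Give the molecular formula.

Atom tally by fragment:
  naphthalene ring system core → C:10 H:8
  (− 2 ring H displaced by substituents)
  + COOH → C:1 H:1 O:2
  + SO3H → S:1 O:3 H:1
Element totals:
  C: 11
  H: 8
  O: 5
  S: 1

C11H8O5S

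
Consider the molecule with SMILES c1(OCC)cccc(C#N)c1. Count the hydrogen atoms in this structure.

9

Atom tally by fragment:
  benzene ring core → C:6 H:6
  (− 2 ring H displaced by substituents)
  + OC2H5 → C:2 H:5 O:1
  + CN → C:1 N:1
Element totals:
  C: 9
  H: 9
  N: 1
  O: 1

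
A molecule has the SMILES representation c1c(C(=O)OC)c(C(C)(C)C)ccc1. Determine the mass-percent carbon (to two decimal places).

Atom tally by fragment:
  benzene ring core → C:6 H:6
  (− 2 ring H displaced by substituents)
  + COOCH3 → C:2 H:3 O:2
  + C(CH3)3 → C:4 H:9
Element totals:
  C: 12
  H: 16
  O: 2
Molecular formula: C12H16O2.
Molar mass = 192.258 g/mol.
Mass from C: 12 × 12.011 = 144.132 g/mol.
%C = 144.132 / 192.258 × 100 = 74.97%.

74.97%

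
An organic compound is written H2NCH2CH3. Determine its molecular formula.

C2H7N

Atom tally by fragment:
  H2NCH2 → C:1 H:4 N:1
  CH3 → C:1 H:3
Element totals:
  C: 2
  H: 7
  N: 1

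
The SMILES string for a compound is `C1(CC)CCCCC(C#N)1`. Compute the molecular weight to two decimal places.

137.23 g/mol

Atom tally by fragment:
  cyclohexane ring core → C:6 H:12
  (− 2 ring H displaced by substituents)
  + C2H5 → C:2 H:5
  + CN → C:1 N:1
Element totals:
  C: 9
  H: 15
  N: 1
Molecular formula: C9H15N.
  M = 9(12.011) + 15(1.008) + 14.007
    = 108.099 + 15.120 + 14.007 = 137.226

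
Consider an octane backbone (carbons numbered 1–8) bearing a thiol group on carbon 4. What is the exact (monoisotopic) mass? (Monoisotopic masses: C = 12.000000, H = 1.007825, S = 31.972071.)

Atom tally by fragment:
  CH3 → C:1 H:3
  CH2 → C:1 H:2
  CH2 → C:1 H:2
  CH(SH) → C:1 H:2 S:1
  CH2 → C:1 H:2
  CH2 → C:1 H:2
  CH2 → C:1 H:2
  CH3 → C:1 H:3
Element totals:
  C: 8
  H: 18
  S: 1
Molecular formula: C8H18S.
  M = 8(12.0) + 18(1.007825) + 31.972071
    = 96.000000 + 18.140850 + 31.972071 = 146.112921

146.1129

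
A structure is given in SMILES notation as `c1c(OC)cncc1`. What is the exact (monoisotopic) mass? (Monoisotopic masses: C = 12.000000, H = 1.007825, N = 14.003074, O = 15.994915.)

Atom tally by fragment:
  pyridine ring core → C:5 H:5 N:1
  (− 1 ring H displaced by substituents)
  + OCH3 → C:1 H:3 O:1
Element totals:
  C: 6
  H: 7
  N: 1
  O: 1
Molecular formula: C6H7NO.
  M = 6(12.0) + 7(1.007825) + 14.003074 + 15.994915
    = 72.000000 + 7.054775 + 14.003074 + 15.994915 = 109.052764

109.0528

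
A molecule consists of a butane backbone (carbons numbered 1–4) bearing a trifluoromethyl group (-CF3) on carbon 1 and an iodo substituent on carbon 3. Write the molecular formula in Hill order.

Atom tally by fragment:
  F3CCH2 → C:2 H:2 F:3
  CH2 → C:1 H:2
  CH(I) → C:1 H:1 I:1
  CH3 → C:1 H:3
Element totals:
  C: 5
  H: 8
  F: 3
  I: 1

C5H8F3I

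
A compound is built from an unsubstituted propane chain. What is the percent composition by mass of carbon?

81.71%

Atom tally by fragment:
  CH3 → C:1 H:3
  CH2 → C:1 H:2
  CH3 → C:1 H:3
Element totals:
  C: 3
  H: 8
Molecular formula: C3H8.
Molar mass = 44.097 g/mol.
Mass from C: 3 × 12.011 = 36.033 g/mol.
%C = 36.033 / 44.097 × 100 = 81.71%.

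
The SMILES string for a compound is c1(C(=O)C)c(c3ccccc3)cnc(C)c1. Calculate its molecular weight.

211.26 g/mol

Atom tally by fragment:
  pyridine ring core → C:5 H:5 N:1
  (− 3 ring H displaced by substituents)
  + COCH3 → C:2 H:3 O:1
  + C6H5 → C:6 H:5
  + CH3 → C:1 H:3
Element totals:
  C: 14
  H: 13
  N: 1
  O: 1
Molecular formula: C14H13NO.
  M = 14(12.011) + 13(1.008) + 14.007 + 15.999
    = 168.154 + 13.104 + 14.007 + 15.999 = 211.264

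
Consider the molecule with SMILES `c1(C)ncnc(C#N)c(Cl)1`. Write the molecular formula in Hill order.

Atom tally by fragment:
  pyrimidine ring core → C:4 H:4 N:2
  (− 3 ring H displaced by substituents)
  + CH3 → C:1 H:3
  + CN → C:1 N:1
  + Cl → Cl:1
Element totals:
  C: 6
  H: 4
  Cl: 1
  N: 3

C6H4ClN3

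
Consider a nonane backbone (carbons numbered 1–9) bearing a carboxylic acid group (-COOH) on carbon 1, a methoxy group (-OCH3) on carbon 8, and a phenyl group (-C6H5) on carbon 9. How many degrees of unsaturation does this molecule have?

5

Atom tally by fragment:
  HOOCCH2 → C:2 H:3 O:2
  CH2 → C:1 H:2
  CH2 → C:1 H:2
  CH2 → C:1 H:2
  CH2 → C:1 H:2
  CH2 → C:1 H:2
  CH2 → C:1 H:2
  CH(OCH3) → C:2 H:4 O:1
  CH2C6H5 → C:7 H:7
Element totals:
  C: 17
  H: 26
  O: 3
Molecular formula: C17H26O3.
DoU = (2C + 2 + N − H − X) / 2 = (2·17 + 2 + 0 − 26 − 0) / 2 = 5.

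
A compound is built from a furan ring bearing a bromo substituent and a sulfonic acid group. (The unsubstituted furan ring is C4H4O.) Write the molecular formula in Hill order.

Atom tally by fragment:
  furan ring core → C:4 H:4 O:1
  (− 2 ring H displaced by substituents)
  + Br → Br:1
  + SO3H → S:1 O:3 H:1
Element totals:
  C: 4
  H: 3
  Br: 1
  O: 4
  S: 1

C4H3BrO4S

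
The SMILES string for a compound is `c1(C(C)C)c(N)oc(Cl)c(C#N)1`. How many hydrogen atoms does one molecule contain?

Atom tally by fragment:
  furan ring core → C:4 H:4 O:1
  (− 4 ring H displaced by substituents)
  + CH(CH3)2 → C:3 H:7
  + NH2 → N:1 H:2
  + Cl → Cl:1
  + CN → C:1 N:1
Element totals:
  C: 8
  H: 9
  Cl: 1
  N: 2
  O: 1

9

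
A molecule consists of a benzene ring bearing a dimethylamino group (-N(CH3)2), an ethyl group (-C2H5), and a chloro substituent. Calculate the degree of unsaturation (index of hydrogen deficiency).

Atom tally by fragment:
  benzene ring core → C:6 H:6
  (− 3 ring H displaced by substituents)
  + N(CH3)2 → N:1 C:2 H:6
  + C2H5 → C:2 H:5
  + Cl → Cl:1
Element totals:
  C: 10
  H: 14
  Cl: 1
  N: 1
Molecular formula: C10H14ClN.
DoU = (2C + 2 + N − H − X) / 2 = (2·10 + 2 + 1 − 14 − 1) / 2 = 4.

4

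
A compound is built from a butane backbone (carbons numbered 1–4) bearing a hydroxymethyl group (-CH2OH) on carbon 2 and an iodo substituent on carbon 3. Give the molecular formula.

C5H11IO

Atom tally by fragment:
  CH3 → C:1 H:3
  CH(CH2OH) → C:2 H:4 O:1
  CH(I) → C:1 H:1 I:1
  CH3 → C:1 H:3
Element totals:
  C: 5
  H: 11
  I: 1
  O: 1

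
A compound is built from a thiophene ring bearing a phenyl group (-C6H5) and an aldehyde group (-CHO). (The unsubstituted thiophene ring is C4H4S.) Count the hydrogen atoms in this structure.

8

Atom tally by fragment:
  thiophene ring core → C:4 H:4 S:1
  (− 2 ring H displaced by substituents)
  + C6H5 → C:6 H:5
  + CHO → C:1 H:1 O:1
Element totals:
  C: 11
  H: 8
  O: 1
  S: 1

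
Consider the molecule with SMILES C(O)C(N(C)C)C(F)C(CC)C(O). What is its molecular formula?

C9H20FNO2

Atom tally by fragment:
  HOCH2 → C:1 H:3 O:1
  CH(N(CH3)2) → C:3 H:7 N:1
  CH(F) → C:1 H:1 F:1
  CH(C2H5) → C:3 H:6
  CH2OH → C:1 H:3 O:1
Element totals:
  C: 9
  H: 20
  F: 1
  N: 1
  O: 2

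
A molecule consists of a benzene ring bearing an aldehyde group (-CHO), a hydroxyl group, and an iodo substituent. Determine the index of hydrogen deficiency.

5

Atom tally by fragment:
  benzene ring core → C:6 H:6
  (− 3 ring H displaced by substituents)
  + CHO → C:1 H:1 O:1
  + OH → O:1 H:1
  + I → I:1
Element totals:
  C: 7
  H: 5
  I: 1
  O: 2
Molecular formula: C7H5IO2.
DoU = (2C + 2 + N − H − X) / 2 = (2·7 + 2 + 0 − 5 − 1) / 2 = 5.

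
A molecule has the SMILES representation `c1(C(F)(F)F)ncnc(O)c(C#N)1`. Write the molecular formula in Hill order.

Atom tally by fragment:
  pyrimidine ring core → C:4 H:4 N:2
  (− 3 ring H displaced by substituents)
  + CF3 → C:1 F:3
  + OH → O:1 H:1
  + CN → C:1 N:1
Element totals:
  C: 6
  H: 2
  F: 3
  N: 3
  O: 1

C6H2F3N3O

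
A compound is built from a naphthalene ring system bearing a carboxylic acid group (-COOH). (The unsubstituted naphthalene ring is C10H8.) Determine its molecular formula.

Atom tally by fragment:
  naphthalene ring system core → C:10 H:8
  (− 1 ring H displaced by substituents)
  + COOH → C:1 H:1 O:2
Element totals:
  C: 11
  H: 8
  O: 2

C11H8O2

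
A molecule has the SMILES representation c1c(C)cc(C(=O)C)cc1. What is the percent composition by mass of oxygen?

11.92%

Atom tally by fragment:
  benzene ring core → C:6 H:6
  (− 2 ring H displaced by substituents)
  + CH3 → C:1 H:3
  + COCH3 → C:2 H:3 O:1
Element totals:
  C: 9
  H: 10
  O: 1
Molecular formula: C9H10O.
Molar mass = 134.178 g/mol.
Mass from O: 1 × 15.999 = 15.999 g/mol.
%O = 15.999 / 134.178 × 100 = 11.92%.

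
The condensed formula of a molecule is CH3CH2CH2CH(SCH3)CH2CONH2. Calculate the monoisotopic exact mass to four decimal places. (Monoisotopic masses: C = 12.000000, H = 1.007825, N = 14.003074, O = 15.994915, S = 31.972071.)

161.0874

Element totals:
  C: 7
  H: 15
  N: 1
  O: 1
  S: 1
Molecular formula: C7H15NOS.
  M = 7(12.0) + 15(1.007825) + 14.003074 + 15.994915 + 31.972071
    = 84.000000 + 15.117375 + 14.003074 + 15.994915 + 31.972071 = 161.087435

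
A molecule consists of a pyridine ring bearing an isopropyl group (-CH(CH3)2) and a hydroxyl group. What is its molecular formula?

Atom tally by fragment:
  pyridine ring core → C:5 H:5 N:1
  (− 2 ring H displaced by substituents)
  + CH(CH3)2 → C:3 H:7
  + OH → O:1 H:1
Element totals:
  C: 8
  H: 11
  N: 1
  O: 1

C8H11NO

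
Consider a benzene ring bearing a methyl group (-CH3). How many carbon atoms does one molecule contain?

7

Atom tally by fragment:
  benzene ring core → C:6 H:6
  (− 1 ring H displaced by substituents)
  + CH3 → C:1 H:3
Element totals:
  C: 7
  H: 8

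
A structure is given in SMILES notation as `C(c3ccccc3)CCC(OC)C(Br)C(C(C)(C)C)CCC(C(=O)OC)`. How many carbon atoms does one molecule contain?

22

Atom tally by fragment:
  C6H5CH2 → C:7 H:7
  CH2 → C:1 H:2
  CH2 → C:1 H:2
  CH(OCH3) → C:2 H:4 O:1
  CH(Br) → C:1 H:1 Br:1
  CH(C(CH3)3) → C:5 H:10
  CH2 → C:1 H:2
  CH2 → C:1 H:2
  CH2COOCH3 → C:3 H:5 O:2
Element totals:
  C: 22
  H: 35
  Br: 1
  O: 3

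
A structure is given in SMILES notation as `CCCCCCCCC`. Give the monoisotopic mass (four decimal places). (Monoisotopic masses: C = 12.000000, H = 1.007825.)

Atom tally by fragment:
  CH3 → C:1 H:3
  CH2 → C:1 H:2
  CH2 → C:1 H:2
  CH2 → C:1 H:2
  CH2 → C:1 H:2
  CH2 → C:1 H:2
  CH2 → C:1 H:2
  CH2 → C:1 H:2
  CH3 → C:1 H:3
Element totals:
  C: 9
  H: 20
Molecular formula: C9H20.
  M = 9(12.0) + 20(1.007825)
    = 108.000000 + 20.156500 = 128.156500

128.1565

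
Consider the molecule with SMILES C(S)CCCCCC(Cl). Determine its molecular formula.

C7H15ClS

Atom tally by fragment:
  HSCH2 → C:1 H:3 S:1
  CH2 → C:1 H:2
  CH2 → C:1 H:2
  CH2 → C:1 H:2
  CH2 → C:1 H:2
  CH2 → C:1 H:2
  CH2Cl → C:1 H:2 Cl:1
Element totals:
  C: 7
  H: 15
  Cl: 1
  S: 1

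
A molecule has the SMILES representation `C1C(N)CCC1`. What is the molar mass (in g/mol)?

85.15 g/mol

Atom tally by fragment:
  cyclopentane ring core → C:5 H:10
  (− 1 ring H displaced by substituents)
  + NH2 → N:1 H:2
Element totals:
  C: 5
  H: 11
  N: 1
Molecular formula: C5H11N.
  M = 5(12.011) + 11(1.008) + 14.007
    = 60.055 + 11.088 + 14.007 = 85.150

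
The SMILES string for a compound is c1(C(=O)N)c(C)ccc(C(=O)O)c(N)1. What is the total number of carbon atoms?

9

Atom tally by fragment:
  benzene ring core → C:6 H:6
  (− 4 ring H displaced by substituents)
  + CONH2 → C:1 H:2 O:1 N:1
  + CH3 → C:1 H:3
  + COOH → C:1 H:1 O:2
  + NH2 → N:1 H:2
Element totals:
  C: 9
  H: 10
  N: 2
  O: 3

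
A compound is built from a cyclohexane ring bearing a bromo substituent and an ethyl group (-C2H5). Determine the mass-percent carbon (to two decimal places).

Atom tally by fragment:
  cyclohexane ring core → C:6 H:12
  (− 2 ring H displaced by substituents)
  + Br → Br:1
  + C2H5 → C:2 H:5
Element totals:
  C: 8
  H: 15
  Br: 1
Molecular formula: C8H15Br.
Molar mass = 191.112 g/mol.
Mass from C: 8 × 12.011 = 96.088 g/mol.
%C = 96.088 / 191.112 × 100 = 50.28%.

50.28%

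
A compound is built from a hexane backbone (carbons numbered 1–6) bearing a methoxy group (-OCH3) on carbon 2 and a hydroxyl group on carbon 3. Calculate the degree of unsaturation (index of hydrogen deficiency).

Atom tally by fragment:
  CH3 → C:1 H:3
  CH(OCH3) → C:2 H:4 O:1
  CH(OH) → C:1 H:2 O:1
  CH2 → C:1 H:2
  CH2 → C:1 H:2
  CH3 → C:1 H:3
Element totals:
  C: 7
  H: 16
  O: 2
Molecular formula: C7H16O2.
DoU = (2C + 2 + N − H − X) / 2 = (2·7 + 2 + 0 − 16 − 0) / 2 = 0.

0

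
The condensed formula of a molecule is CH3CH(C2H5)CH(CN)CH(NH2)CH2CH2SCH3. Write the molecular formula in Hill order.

C10H20N2S

Element totals:
  C: 10
  H: 20
  N: 2
  S: 1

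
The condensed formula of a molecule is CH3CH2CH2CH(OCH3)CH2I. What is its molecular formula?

Atom tally by fragment:
  CH3 → C:1 H:3
  CH2 → C:1 H:2
  CH2 → C:1 H:2
  CH(OCH3) → C:2 H:4 O:1
  CH2I → C:1 H:2 I:1
Element totals:
  C: 6
  H: 13
  I: 1
  O: 1

C6H13IO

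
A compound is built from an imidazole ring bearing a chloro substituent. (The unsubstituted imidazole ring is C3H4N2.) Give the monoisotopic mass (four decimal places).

Atom tally by fragment:
  imidazole ring core → C:3 H:4 N:2
  (− 1 ring H displaced by substituents)
  + Cl → Cl:1
Element totals:
  C: 3
  H: 3
  Cl: 1
  N: 2
Molecular formula: C3H3ClN2.
  M = 3(12.0) + 3(1.007825) + 34.968853 + 2(14.003074)
    = 36.000000 + 3.023475 + 34.968853 + 28.006148 = 101.998476

101.9985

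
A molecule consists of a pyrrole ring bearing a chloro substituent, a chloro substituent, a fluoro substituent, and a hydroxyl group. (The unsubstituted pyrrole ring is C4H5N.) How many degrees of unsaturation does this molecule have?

Atom tally by fragment:
  pyrrole ring core → C:4 H:5 N:1
  (− 4 ring H displaced by substituents)
  + Cl → Cl:1
  + Cl → Cl:1
  + F → F:1
  + OH → O:1 H:1
Element totals:
  C: 4
  H: 2
  Cl: 2
  F: 1
  N: 1
  O: 1
Molecular formula: C4H2Cl2FNO.
DoU = (2C + 2 + N − H − X) / 2 = (2·4 + 2 + 1 − 2 − 3) / 2 = 3.

3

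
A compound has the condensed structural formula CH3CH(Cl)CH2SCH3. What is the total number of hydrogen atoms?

Atom tally by fragment:
  CH3 → C:1 H:3
  CH(Cl) → C:1 H:1 Cl:1
  CH2SCH3 → C:2 H:5 S:1
Element totals:
  C: 4
  H: 9
  Cl: 1
  S: 1

9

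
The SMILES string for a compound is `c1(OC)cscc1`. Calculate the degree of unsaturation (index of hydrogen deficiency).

Atom tally by fragment:
  thiophene ring core → C:4 H:4 S:1
  (− 1 ring H displaced by substituents)
  + OCH3 → C:1 H:3 O:1
Element totals:
  C: 5
  H: 6
  O: 1
  S: 1
Molecular formula: C5H6OS.
DoU = (2C + 2 + N − H − X) / 2 = (2·5 + 2 + 0 − 6 − 0) / 2 = 3.

3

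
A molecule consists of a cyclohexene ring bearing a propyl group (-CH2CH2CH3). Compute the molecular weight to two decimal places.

Atom tally by fragment:
  cyclohexene ring core → C:6 H:10
  (− 1 ring H displaced by substituents)
  + CH2CH2CH3 → C:3 H:7
Element totals:
  C: 9
  H: 16
Molecular formula: C9H16.
  M = 9(12.011) + 16(1.008)
    = 108.099 + 16.128 = 124.227

124.23 g/mol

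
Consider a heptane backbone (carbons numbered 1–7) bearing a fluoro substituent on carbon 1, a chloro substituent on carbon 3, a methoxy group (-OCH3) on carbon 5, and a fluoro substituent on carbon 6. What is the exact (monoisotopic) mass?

Atom tally by fragment:
  FCH2 → C:1 H:2 F:1
  CH2 → C:1 H:2
  CH(Cl) → C:1 H:1 Cl:1
  CH2 → C:1 H:2
  CH(OCH3) → C:2 H:4 O:1
  CH(F) → C:1 H:1 F:1
  CH3 → C:1 H:3
Element totals:
  C: 8
  H: 15
  Cl: 1
  F: 2
  O: 1
Molecular formula: C8H15ClF2O.
  M = 8(12.0) + 15(1.007825) + 34.968853 + 2(18.998403) + 15.994915
    = 96.000000 + 15.117375 + 34.968853 + 37.996806 + 15.994915 = 200.077949

200.0779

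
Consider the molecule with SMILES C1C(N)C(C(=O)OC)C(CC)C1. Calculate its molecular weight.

Atom tally by fragment:
  cyclopentane ring core → C:5 H:10
  (− 3 ring H displaced by substituents)
  + NH2 → N:1 H:2
  + COOCH3 → C:2 H:3 O:2
  + C2H5 → C:2 H:5
Element totals:
  C: 9
  H: 17
  N: 1
  O: 2
Molecular formula: C9H17NO2.
  M = 9(12.011) + 17(1.008) + 14.007 + 2(15.999)
    = 108.099 + 17.136 + 14.007 + 31.998 = 171.240

171.24 g/mol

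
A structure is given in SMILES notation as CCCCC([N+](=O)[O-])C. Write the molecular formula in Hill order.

C6H13NO2

Atom tally by fragment:
  CH3 → C:1 H:3
  CH2 → C:1 H:2
  CH2 → C:1 H:2
  CH2 → C:1 H:2
  CH(NO2) → C:1 H:1 N:1 O:2
  CH3 → C:1 H:3
Element totals:
  C: 6
  H: 13
  N: 1
  O: 2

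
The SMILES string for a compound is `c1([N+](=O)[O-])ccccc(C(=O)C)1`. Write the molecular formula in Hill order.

Atom tally by fragment:
  benzene ring core → C:6 H:6
  (− 2 ring H displaced by substituents)
  + NO2 → N:1 O:2
  + COCH3 → C:2 H:3 O:1
Element totals:
  C: 8
  H: 7
  N: 1
  O: 3

C8H7NO3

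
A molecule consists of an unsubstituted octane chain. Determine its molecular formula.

Atom tally by fragment:
  CH3 → C:1 H:3
  CH2 → C:1 H:2
  CH2 → C:1 H:2
  CH2 → C:1 H:2
  CH2 → C:1 H:2
  CH2 → C:1 H:2
  CH2 → C:1 H:2
  CH3 → C:1 H:3
Element totals:
  C: 8
  H: 18

C8H18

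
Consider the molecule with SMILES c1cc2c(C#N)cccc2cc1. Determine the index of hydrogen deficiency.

9

Atom tally by fragment:
  naphthalene ring system core → C:10 H:8
  (− 1 ring H displaced by substituents)
  + CN → C:1 N:1
Element totals:
  C: 11
  H: 7
  N: 1
Molecular formula: C11H7N.
DoU = (2C + 2 + N − H − X) / 2 = (2·11 + 2 + 1 − 7 − 0) / 2 = 9.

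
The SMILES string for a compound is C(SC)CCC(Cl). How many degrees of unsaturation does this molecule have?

Atom tally by fragment:
  CH3SCH2 → C:2 H:5 S:1
  CH2 → C:1 H:2
  CH2 → C:1 H:2
  CH2Cl → C:1 H:2 Cl:1
Element totals:
  C: 5
  H: 11
  Cl: 1
  S: 1
Molecular formula: C5H11ClS.
DoU = (2C + 2 + N − H − X) / 2 = (2·5 + 2 + 0 − 11 − 1) / 2 = 0.

0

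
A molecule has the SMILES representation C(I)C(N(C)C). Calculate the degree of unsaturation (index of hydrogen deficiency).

Atom tally by fragment:
  ICH2 → C:1 H:2 I:1
  CH2N(CH3)2 → C:3 H:8 N:1
Element totals:
  C: 4
  H: 10
  I: 1
  N: 1
Molecular formula: C4H10IN.
DoU = (2C + 2 + N − H − X) / 2 = (2·4 + 2 + 1 − 10 − 1) / 2 = 0.

0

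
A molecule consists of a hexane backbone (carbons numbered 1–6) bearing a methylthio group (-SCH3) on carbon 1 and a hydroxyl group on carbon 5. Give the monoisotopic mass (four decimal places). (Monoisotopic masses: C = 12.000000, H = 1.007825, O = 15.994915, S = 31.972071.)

Atom tally by fragment:
  CH3SCH2 → C:2 H:5 S:1
  CH2 → C:1 H:2
  CH2 → C:1 H:2
  CH2 → C:1 H:2
  CH(OH) → C:1 H:2 O:1
  CH3 → C:1 H:3
Element totals:
  C: 7
  H: 16
  O: 1
  S: 1
Molecular formula: C7H16OS.
  M = 7(12.0) + 16(1.007825) + 15.994915 + 31.972071
    = 84.000000 + 16.125200 + 15.994915 + 31.972071 = 148.092186

148.0922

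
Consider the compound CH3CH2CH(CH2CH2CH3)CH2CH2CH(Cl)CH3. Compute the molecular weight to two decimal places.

176.73 g/mol

Atom tally by fragment:
  CH3 → C:1 H:3
  CH2 → C:1 H:2
  CH(CH2CH2CH3) → C:4 H:8
  CH2 → C:1 H:2
  CH2 → C:1 H:2
  CH(Cl) → C:1 H:1 Cl:1
  CH3 → C:1 H:3
Element totals:
  C: 10
  H: 21
  Cl: 1
Molecular formula: C10H21Cl.
  M = 10(12.011) + 21(1.008) + 35.45
    = 120.110 + 21.168 + 35.450 = 176.728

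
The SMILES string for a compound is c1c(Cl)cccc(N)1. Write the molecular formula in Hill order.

C6H6ClN

Atom tally by fragment:
  benzene ring core → C:6 H:6
  (− 2 ring H displaced by substituents)
  + Cl → Cl:1
  + NH2 → N:1 H:2
Element totals:
  C: 6
  H: 6
  Cl: 1
  N: 1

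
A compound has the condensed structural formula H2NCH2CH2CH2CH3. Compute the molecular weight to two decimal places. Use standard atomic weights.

73.14 g/mol

Element totals:
  C: 4
  H: 11
  N: 1
Molecular formula: C4H11N.
  M = 4(12.011) + 11(1.008) + 14.007
    = 48.044 + 11.088 + 14.007 = 73.139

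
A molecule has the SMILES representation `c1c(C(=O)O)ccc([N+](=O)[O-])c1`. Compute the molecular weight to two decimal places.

Atom tally by fragment:
  benzene ring core → C:6 H:6
  (− 2 ring H displaced by substituents)
  + COOH → C:1 H:1 O:2
  + NO2 → N:1 O:2
Element totals:
  C: 7
  H: 5
  N: 1
  O: 4
Molecular formula: C7H5NO4.
  M = 7(12.011) + 5(1.008) + 14.007 + 4(15.999)
    = 84.077 + 5.040 + 14.007 + 63.996 = 167.120

167.12 g/mol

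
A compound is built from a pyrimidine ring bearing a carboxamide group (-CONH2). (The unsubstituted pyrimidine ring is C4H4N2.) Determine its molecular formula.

C5H5N3O

Atom tally by fragment:
  pyrimidine ring core → C:4 H:4 N:2
  (− 1 ring H displaced by substituents)
  + CONH2 → C:1 H:2 O:1 N:1
Element totals:
  C: 5
  H: 5
  N: 3
  O: 1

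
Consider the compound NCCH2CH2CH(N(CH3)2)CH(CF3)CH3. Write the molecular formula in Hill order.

Element totals:
  C: 9
  H: 15
  F: 3
  N: 2

C9H15F3N2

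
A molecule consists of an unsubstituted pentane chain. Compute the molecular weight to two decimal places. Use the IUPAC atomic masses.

Atom tally by fragment:
  CH3 → C:1 H:3
  CH2 → C:1 H:2
  CH2 → C:1 H:2
  CH2 → C:1 H:2
  CH3 → C:1 H:3
Element totals:
  C: 5
  H: 12
Molecular formula: C5H12.
  M = 5(12.011) + 12(1.008)
    = 60.055 + 12.096 = 72.151

72.15 g/mol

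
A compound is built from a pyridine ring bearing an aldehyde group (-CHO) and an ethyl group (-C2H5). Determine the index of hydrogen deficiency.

Atom tally by fragment:
  pyridine ring core → C:5 H:5 N:1
  (− 2 ring H displaced by substituents)
  + CHO → C:1 H:1 O:1
  + C2H5 → C:2 H:5
Element totals:
  C: 8
  H: 9
  N: 1
  O: 1
Molecular formula: C8H9NO.
DoU = (2C + 2 + N − H − X) / 2 = (2·8 + 2 + 1 − 9 − 0) / 2 = 5.

5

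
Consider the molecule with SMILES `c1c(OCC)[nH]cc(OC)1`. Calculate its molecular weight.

Atom tally by fragment:
  pyrrole ring core → C:4 H:5 N:1
  (− 2 ring H displaced by substituents)
  + OC2H5 → C:2 H:5 O:1
  + OCH3 → C:1 H:3 O:1
Element totals:
  C: 7
  H: 11
  N: 1
  O: 2
Molecular formula: C7H11NO2.
  M = 7(12.011) + 11(1.008) + 14.007 + 2(15.999)
    = 84.077 + 11.088 + 14.007 + 31.998 = 141.170

141.17 g/mol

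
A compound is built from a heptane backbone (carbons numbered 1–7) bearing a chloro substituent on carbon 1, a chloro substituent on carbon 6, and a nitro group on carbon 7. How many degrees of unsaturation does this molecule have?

1

Atom tally by fragment:
  ClCH2 → C:1 H:2 Cl:1
  CH2 → C:1 H:2
  CH2 → C:1 H:2
  CH2 → C:1 H:2
  CH2 → C:1 H:2
  CH(Cl) → C:1 H:1 Cl:1
  CH2NO2 → C:1 H:2 N:1 O:2
Element totals:
  C: 7
  H: 13
  Cl: 2
  N: 1
  O: 2
Molecular formula: C7H13Cl2NO2.
DoU = (2C + 2 + N − H − X) / 2 = (2·7 + 2 + 1 − 13 − 2) / 2 = 1.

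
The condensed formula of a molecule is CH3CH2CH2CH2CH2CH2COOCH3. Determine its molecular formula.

C8H16O2

Atom tally by fragment:
  CH3 → C:1 H:3
  CH2 → C:1 H:2
  CH2 → C:1 H:2
  CH2 → C:1 H:2
  CH2 → C:1 H:2
  CH2COOCH3 → C:3 H:5 O:2
Element totals:
  C: 8
  H: 16
  O: 2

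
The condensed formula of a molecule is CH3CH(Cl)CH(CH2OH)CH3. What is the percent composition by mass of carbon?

Element totals:
  C: 5
  H: 11
  Cl: 1
  O: 1
Molecular formula: C5H11ClO.
Molar mass = 122.592 g/mol.
Mass from C: 5 × 12.011 = 60.055 g/mol.
%C = 60.055 / 122.592 × 100 = 48.99%.

48.99%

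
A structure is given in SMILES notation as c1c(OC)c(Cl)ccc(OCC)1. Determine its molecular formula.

Atom tally by fragment:
  benzene ring core → C:6 H:6
  (− 3 ring H displaced by substituents)
  + OCH3 → C:1 H:3 O:1
  + Cl → Cl:1
  + OC2H5 → C:2 H:5 O:1
Element totals:
  C: 9
  H: 11
  Cl: 1
  O: 2

C9H11ClO2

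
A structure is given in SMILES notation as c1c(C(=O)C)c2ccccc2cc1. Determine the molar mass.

170.21 g/mol

Atom tally by fragment:
  naphthalene ring system core → C:10 H:8
  (− 1 ring H displaced by substituents)
  + COCH3 → C:2 H:3 O:1
Element totals:
  C: 12
  H: 10
  O: 1
Molecular formula: C12H10O.
  M = 12(12.011) + 10(1.008) + 15.999
    = 144.132 + 10.080 + 15.999 = 170.211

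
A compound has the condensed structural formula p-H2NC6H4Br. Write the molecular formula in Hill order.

Atom tally by fragment:
  benzene ring core → C:6 H:6
  (− 2 ring H displaced by substituents)
  + NH2 → N:1 H:2
  + Br → Br:1
Element totals:
  C: 6
  H: 6
  Br: 1
  N: 1

C6H6BrN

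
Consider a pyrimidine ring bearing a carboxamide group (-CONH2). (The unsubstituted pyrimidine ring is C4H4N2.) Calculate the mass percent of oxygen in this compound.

Atom tally by fragment:
  pyrimidine ring core → C:4 H:4 N:2
  (− 1 ring H displaced by substituents)
  + CONH2 → C:1 H:2 O:1 N:1
Element totals:
  C: 5
  H: 5
  N: 3
  O: 1
Molecular formula: C5H5N3O.
Molar mass = 123.115 g/mol.
Mass from O: 1 × 15.999 = 15.999 g/mol.
%O = 15.999 / 123.115 × 100 = 13.00%.

13.00%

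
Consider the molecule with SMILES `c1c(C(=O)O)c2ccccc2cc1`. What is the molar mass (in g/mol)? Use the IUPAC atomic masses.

172.18 g/mol

Atom tally by fragment:
  naphthalene ring system core → C:10 H:8
  (− 1 ring H displaced by substituents)
  + COOH → C:1 H:1 O:2
Element totals:
  C: 11
  H: 8
  O: 2
Molecular formula: C11H8O2.
  M = 11(12.011) + 8(1.008) + 2(15.999)
    = 132.121 + 8.064 + 31.998 = 172.183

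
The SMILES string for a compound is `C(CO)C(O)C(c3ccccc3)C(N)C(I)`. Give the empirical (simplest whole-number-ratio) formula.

C12H18INO2

Atom tally by fragment:
  HOCH2CH2 → C:2 H:5 O:1
  CH(OH) → C:1 H:2 O:1
  CH(C6H5) → C:7 H:6
  CH(NH2) → C:1 H:3 N:1
  CH2I → C:1 H:2 I:1
Element totals:
  C: 12
  H: 18
  I: 1
  N: 1
  O: 2
Molecular formula: C12H18INO2.
gcd of subscripts (12, 18, 1, 1, 2) = 1, so the empirical formula equals the molecular formula.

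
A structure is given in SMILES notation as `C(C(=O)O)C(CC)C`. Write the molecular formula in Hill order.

C6H12O2

Atom tally by fragment:
  HOOCCH2 → C:2 H:3 O:2
  CH(C2H5) → C:3 H:6
  CH3 → C:1 H:3
Element totals:
  C: 6
  H: 12
  O: 2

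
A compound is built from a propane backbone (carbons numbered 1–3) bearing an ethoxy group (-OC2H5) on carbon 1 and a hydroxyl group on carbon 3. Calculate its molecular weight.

104.15 g/mol

Atom tally by fragment:
  C2H5OCH2 → C:3 H:7 O:1
  CH2 → C:1 H:2
  CH2OH → C:1 H:3 O:1
Element totals:
  C: 5
  H: 12
  O: 2
Molecular formula: C5H12O2.
  M = 5(12.011) + 12(1.008) + 2(15.999)
    = 60.055 + 12.096 + 31.998 = 104.149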